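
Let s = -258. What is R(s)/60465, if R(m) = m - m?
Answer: 0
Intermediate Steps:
R(m) = 0
R(s)/60465 = 0/60465 = 0*(1/60465) = 0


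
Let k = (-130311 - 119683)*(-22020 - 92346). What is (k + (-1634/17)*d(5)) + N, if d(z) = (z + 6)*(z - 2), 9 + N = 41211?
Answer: 486044481180/17 ≈ 2.8591e+10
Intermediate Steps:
N = 41202 (N = -9 + 41211 = 41202)
d(z) = (-2 + z)*(6 + z) (d(z) = (6 + z)*(-2 + z) = (-2 + z)*(6 + z))
k = 28590813804 (k = -249994*(-114366) = 28590813804)
(k + (-1634/17)*d(5)) + N = (28590813804 + (-1634/17)*(-12 + 5² + 4*5)) + 41202 = (28590813804 + (-1634/17)*(-12 + 25 + 20)) + 41202 = (28590813804 - 38*43/17*33) + 41202 = (28590813804 - 1634/17*33) + 41202 = (28590813804 - 53922/17) + 41202 = 486043780746/17 + 41202 = 486044481180/17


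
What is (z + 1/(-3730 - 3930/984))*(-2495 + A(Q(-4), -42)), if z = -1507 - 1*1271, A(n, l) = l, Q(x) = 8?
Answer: 4315888367818/612375 ≈ 7.0478e+6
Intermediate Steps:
z = -2778 (z = -1507 - 1271 = -2778)
(z + 1/(-3730 - 3930/984))*(-2495 + A(Q(-4), -42)) = (-2778 + 1/(-3730 - 3930/984))*(-2495 - 42) = (-2778 + 1/(-3730 - 3930*1/984))*(-2537) = (-2778 + 1/(-3730 - 655/164))*(-2537) = (-2778 + 1/(-612375/164))*(-2537) = (-2778 - 164/612375)*(-2537) = -1701177914/612375*(-2537) = 4315888367818/612375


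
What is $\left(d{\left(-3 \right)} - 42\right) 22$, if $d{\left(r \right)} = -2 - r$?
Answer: $-902$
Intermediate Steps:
$\left(d{\left(-3 \right)} - 42\right) 22 = \left(\left(-2 - -3\right) - 42\right) 22 = \left(\left(-2 + 3\right) - 42\right) 22 = \left(1 - 42\right) 22 = \left(-41\right) 22 = -902$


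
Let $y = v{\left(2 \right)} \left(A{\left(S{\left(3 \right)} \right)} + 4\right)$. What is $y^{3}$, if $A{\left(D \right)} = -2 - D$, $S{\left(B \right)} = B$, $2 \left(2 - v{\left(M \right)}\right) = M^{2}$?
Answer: $0$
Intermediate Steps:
$v{\left(M \right)} = 2 - \frac{M^{2}}{2}$
$y = 0$ ($y = \left(2 - \frac{2^{2}}{2}\right) \left(\left(-2 - 3\right) + 4\right) = \left(2 - 2\right) \left(\left(-2 - 3\right) + 4\right) = \left(2 - 2\right) \left(-5 + 4\right) = 0 \left(-1\right) = 0$)
$y^{3} = 0^{3} = 0$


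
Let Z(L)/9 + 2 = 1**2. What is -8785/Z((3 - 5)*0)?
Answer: 8785/9 ≈ 976.11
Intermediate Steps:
Z(L) = -9 (Z(L) = -18 + 9*1**2 = -18 + 9*1 = -18 + 9 = -9)
-8785/Z((3 - 5)*0) = -8785/(-9) = -8785*(-1/9) = 8785/9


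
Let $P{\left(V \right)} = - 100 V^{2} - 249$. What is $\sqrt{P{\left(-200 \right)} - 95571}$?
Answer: $2 i \sqrt{1023955} \approx 2023.8 i$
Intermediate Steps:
$P{\left(V \right)} = -249 - 100 V^{2}$
$\sqrt{P{\left(-200 \right)} - 95571} = \sqrt{\left(-249 - 100 \left(-200\right)^{2}\right) - 95571} = \sqrt{\left(-249 - 4000000\right) - 95571} = \sqrt{-4000249 - 95571} = \sqrt{-4095820} = 2 i \sqrt{1023955}$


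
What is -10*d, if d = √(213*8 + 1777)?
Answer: -590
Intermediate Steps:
d = 59 (d = √(1704 + 1777) = √3481 = 59)
-10*d = -10*59 = -590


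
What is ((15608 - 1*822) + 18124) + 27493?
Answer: 60403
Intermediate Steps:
((15608 - 1*822) + 18124) + 27493 = ((15608 - 822) + 18124) + 27493 = (14786 + 18124) + 27493 = 32910 + 27493 = 60403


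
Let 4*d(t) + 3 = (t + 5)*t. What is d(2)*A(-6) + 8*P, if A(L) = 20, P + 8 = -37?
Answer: -305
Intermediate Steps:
P = -45 (P = -8 - 37 = -45)
d(t) = -¾ + t*(5 + t)/4 (d(t) = -¾ + ((t + 5)*t)/4 = -¾ + ((5 + t)*t)/4 = -¾ + (t*(5 + t))/4 = -¾ + t*(5 + t)/4)
d(2)*A(-6) + 8*P = (-¾ + (¼)*2² + (5/4)*2)*20 + 8*(-45) = (-¾ + (¼)*4 + 5/2)*20 - 360 = (-¾ + 1 + 5/2)*20 - 360 = (11/4)*20 - 360 = 55 - 360 = -305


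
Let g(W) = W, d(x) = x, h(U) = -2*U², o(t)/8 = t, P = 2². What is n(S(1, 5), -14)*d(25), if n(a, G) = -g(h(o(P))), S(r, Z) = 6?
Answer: 51200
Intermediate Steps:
P = 4
o(t) = 8*t
n(a, G) = 2048 (n(a, G) = -(-2)*(8*4)² = -(-2)*32² = -(-2)*1024 = -1*(-2048) = 2048)
n(S(1, 5), -14)*d(25) = 2048*25 = 51200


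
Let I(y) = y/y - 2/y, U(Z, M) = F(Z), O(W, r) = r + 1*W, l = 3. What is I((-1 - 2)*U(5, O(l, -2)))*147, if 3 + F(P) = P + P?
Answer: 161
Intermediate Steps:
F(P) = -3 + 2*P (F(P) = -3 + (P + P) = -3 + 2*P)
O(W, r) = W + r (O(W, r) = r + W = W + r)
U(Z, M) = -3 + 2*Z
I(y) = 1 - 2/y
I((-1 - 2)*U(5, O(l, -2)))*147 = ((-2 + (-1 - 2)*(-3 + 2*5))/(((-1 - 2)*(-3 + 2*5))))*147 = ((-2 - 3*(-3 + 10))/((-3*(-3 + 10))))*147 = ((-2 - 3*7)/((-3*7)))*147 = ((-2 - 21)/(-21))*147 = -1/21*(-23)*147 = (23/21)*147 = 161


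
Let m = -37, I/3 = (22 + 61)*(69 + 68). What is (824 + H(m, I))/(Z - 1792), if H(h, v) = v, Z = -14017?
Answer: -34937/15809 ≈ -2.2099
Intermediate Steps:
I = 34113 (I = 3*((22 + 61)*(69 + 68)) = 3*(83*137) = 3*11371 = 34113)
(824 + H(m, I))/(Z - 1792) = (824 + 34113)/(-14017 - 1792) = 34937/(-15809) = 34937*(-1/15809) = -34937/15809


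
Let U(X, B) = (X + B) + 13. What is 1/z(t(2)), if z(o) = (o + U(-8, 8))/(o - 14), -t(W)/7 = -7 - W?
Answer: 49/76 ≈ 0.64474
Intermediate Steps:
t(W) = 49 + 7*W (t(W) = -7*(-7 - W) = 49 + 7*W)
U(X, B) = 13 + B + X (U(X, B) = (B + X) + 13 = 13 + B + X)
z(o) = (13 + o)/(-14 + o) (z(o) = (o + (13 + 8 - 8))/(o - 14) = (o + 13)/(-14 + o) = (13 + o)/(-14 + o))
1/z(t(2)) = 1/((13 + (49 + 7*2))/(-14 + (49 + 7*2))) = 1/((13 + (49 + 14))/(-14 + (49 + 14))) = 1/((13 + 63)/(-14 + 63)) = 1/(76/49) = 49/76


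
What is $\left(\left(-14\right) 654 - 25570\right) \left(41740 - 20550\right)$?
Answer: $-735843940$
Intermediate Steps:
$\left(\left(-14\right) 654 - 25570\right) \left(41740 - 20550\right) = \left(-9156 - 25570\right) 21190 = \left(-34726\right) 21190 = -735843940$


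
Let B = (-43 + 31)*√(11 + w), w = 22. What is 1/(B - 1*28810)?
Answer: -14405/415005674 + 3*√33/207502837 ≈ -3.4627e-5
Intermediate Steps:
B = -12*√33 (B = (-43 + 31)*√(11 + 22) = -12*√33 ≈ -68.935)
1/(B - 1*28810) = 1/(-12*√33 - 1*28810) = 1/(-12*√33 - 28810) = 1/(-28810 - 12*√33)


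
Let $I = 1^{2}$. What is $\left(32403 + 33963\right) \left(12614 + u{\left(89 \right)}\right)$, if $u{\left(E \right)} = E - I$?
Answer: $842980932$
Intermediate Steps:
$I = 1$
$u{\left(E \right)} = -1 + E$ ($u{\left(E \right)} = E - 1 = -1 + E$)
$\left(32403 + 33963\right) \left(12614 + u{\left(89 \right)}\right) = \left(32403 + 33963\right) \left(12614 + \left(-1 + 89\right)\right) = 66366 \left(12614 + 88\right) = 66366 \cdot 12702 = 842980932$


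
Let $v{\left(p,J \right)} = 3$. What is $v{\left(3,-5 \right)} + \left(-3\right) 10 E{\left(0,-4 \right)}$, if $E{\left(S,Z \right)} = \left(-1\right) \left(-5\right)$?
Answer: $-147$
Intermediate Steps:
$E{\left(S,Z \right)} = 5$
$v{\left(3,-5 \right)} + \left(-3\right) 10 E{\left(0,-4 \right)} = 3 + \left(-3\right) 10 \cdot 5 = 3 - 150 = -147$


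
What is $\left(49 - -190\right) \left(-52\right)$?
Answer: $-12428$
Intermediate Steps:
$\left(49 - -190\right) \left(-52\right) = \left(49 + 190\right) \left(-52\right) = 239 \left(-52\right) = -12428$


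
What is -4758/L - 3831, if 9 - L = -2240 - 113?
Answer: -4526790/1181 ≈ -3833.0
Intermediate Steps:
L = 2362 (L = 9 - (-2240 - 113) = 9 - 1*(-2353) = 9 + 2353 = 2362)
-4758/L - 3831 = -4758/2362 - 3831 = -4758*1/2362 - 3831 = -2379/1181 - 3831 = -4526790/1181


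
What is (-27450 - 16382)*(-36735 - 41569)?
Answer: 3432220928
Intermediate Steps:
(-27450 - 16382)*(-36735 - 41569) = -43832*(-78304) = 3432220928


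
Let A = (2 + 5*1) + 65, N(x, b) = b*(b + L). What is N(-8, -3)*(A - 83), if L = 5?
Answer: 66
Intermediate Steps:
N(x, b) = b*(5 + b) (N(x, b) = b*(b + 5) = b*(5 + b))
A = 72 (A = (2 + 5) + 65 = 7 + 65 = 72)
N(-8, -3)*(A - 83) = (-3*(5 - 3))*(72 - 83) = -3*2*(-11) = -6*(-11) = 66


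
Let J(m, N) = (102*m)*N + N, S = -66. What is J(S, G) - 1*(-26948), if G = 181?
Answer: -1191363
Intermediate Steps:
J(m, N) = N + 102*N*m (J(m, N) = 102*N*m + N = N + 102*N*m)
J(S, G) - 1*(-26948) = 181*(1 + 102*(-66)) - 1*(-26948) = 181*(1 - 6732) + 26948 = 181*(-6731) + 26948 = -1218311 + 26948 = -1191363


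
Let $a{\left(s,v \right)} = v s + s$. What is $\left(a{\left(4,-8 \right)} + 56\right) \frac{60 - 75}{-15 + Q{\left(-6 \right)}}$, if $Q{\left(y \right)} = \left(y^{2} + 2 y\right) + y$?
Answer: $-140$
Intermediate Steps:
$a{\left(s,v \right)} = s + s v$ ($a{\left(s,v \right)} = s v + s = s + s v$)
$Q{\left(y \right)} = y^{2} + 3 y$
$\left(a{\left(4,-8 \right)} + 56\right) \frac{60 - 75}{-15 + Q{\left(-6 \right)}} = \left(4 \left(1 - 8\right) + 56\right) \frac{60 - 75}{-15 - 6 \left(3 - 6\right)} = \left(4 \left(-7\right) + 56\right) \left(- \frac{15}{-15 - -18}\right) = \left(-28 + 56\right) \left(- \frac{15}{-15 + 18}\right) = 28 \left(- \frac{15}{3}\right) = 28 \left(\left(-15\right) \frac{1}{3}\right) = 28 \left(-5\right) = -140$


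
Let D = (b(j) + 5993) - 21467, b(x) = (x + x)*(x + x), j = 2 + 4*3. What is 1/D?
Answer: -1/14690 ≈ -6.8074e-5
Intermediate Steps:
j = 14 (j = 2 + 12 = 14)
b(x) = 4*x² (b(x) = (2*x)*(2*x) = 4*x²)
D = -14690 (D = (4*14² + 5993) - 21467 = (4*196 + 5993) - 21467 = (784 + 5993) - 21467 = 6777 - 21467 = -14690)
1/D = 1/(-14690) = -1/14690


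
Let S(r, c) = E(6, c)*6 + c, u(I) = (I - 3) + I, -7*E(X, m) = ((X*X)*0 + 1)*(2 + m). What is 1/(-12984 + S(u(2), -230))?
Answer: -7/91130 ≈ -7.6813e-5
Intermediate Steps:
E(X, m) = -2/7 - m/7 (E(X, m) = -((X*X)*0 + 1)*(2 + m)/7 = -(X**2*0 + 1)*(2 + m)/7 = -(0 + 1)*(2 + m)/7 = -(2 + m)/7 = -2/7 - m/7)
u(I) = -3 + 2*I (u(I) = (-3 + I) + I = -3 + 2*I)
S(r, c) = -12/7 + c/7 (S(r, c) = (-2/7 - c/7)*6 + c = (-12/7 - 6*c/7) + c = -12/7 + c/7)
1/(-12984 + S(u(2), -230)) = 1/(-12984 + (-12/7 + (1/7)*(-230))) = 1/(-12984 + (-12/7 - 230/7)) = 1/(-12984 - 242/7) = 1/(-91130/7) = -7/91130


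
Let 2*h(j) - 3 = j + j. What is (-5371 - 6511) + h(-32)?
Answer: -23825/2 ≈ -11913.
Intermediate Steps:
h(j) = 3/2 + j (h(j) = 3/2 + (j + j)/2 = 3/2 + (2*j)/2 = 3/2 + j)
(-5371 - 6511) + h(-32) = (-5371 - 6511) + (3/2 - 32) = -11882 - 61/2 = -23825/2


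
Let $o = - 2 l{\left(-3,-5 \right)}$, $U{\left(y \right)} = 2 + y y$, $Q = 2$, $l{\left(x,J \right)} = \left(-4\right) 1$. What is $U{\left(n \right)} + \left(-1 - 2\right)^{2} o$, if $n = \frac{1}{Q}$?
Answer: $\frac{297}{4} \approx 74.25$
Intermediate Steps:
$l{\left(x,J \right)} = -4$
$n = \frac{1}{2} \approx 0.5$
$U{\left(y \right)} = 2 + y^{2}$
$o = 8$ ($o = \left(-2\right) \left(-4\right) = 8$)
$U{\left(n \right)} + \left(-1 - 2\right)^{2} o = \left(2 + \left(\frac{1}{2}\right)^{2}\right) + \left(-1 - 2\right)^{2} \cdot 8 = \left(2 + \frac{1}{4}\right) + \left(-3\right)^{2} \cdot 8 = \frac{9}{4} + 9 \cdot 8 = \frac{9}{4} + 72 = \frac{297}{4}$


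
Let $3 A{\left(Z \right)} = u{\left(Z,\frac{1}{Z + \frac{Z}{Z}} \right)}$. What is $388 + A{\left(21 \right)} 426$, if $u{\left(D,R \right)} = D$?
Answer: $3370$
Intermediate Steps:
$A{\left(Z \right)} = \frac{Z}{3}$
$388 + A{\left(21 \right)} 426 = 388 + \frac{1}{3} \cdot 21 \cdot 426 = 388 + 7 \cdot 426 = 388 + 2982 = 3370$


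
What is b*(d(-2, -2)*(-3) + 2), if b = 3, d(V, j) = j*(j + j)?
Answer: -66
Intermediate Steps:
d(V, j) = 2*j² (d(V, j) = j*(2*j) = 2*j²)
b*(d(-2, -2)*(-3) + 2) = 3*((2*(-2)²)*(-3) + 2) = 3*((2*4)*(-3) + 2) = 3*(8*(-3) + 2) = 3*(-24 + 2) = 3*(-22) = -66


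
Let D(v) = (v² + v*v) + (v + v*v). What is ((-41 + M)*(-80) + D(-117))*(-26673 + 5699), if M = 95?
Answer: -768277620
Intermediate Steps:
D(v) = v + 3*v² (D(v) = (v² + v²) + (v + v²) = 2*v² + (v + v²) = v + 3*v²)
((-41 + M)*(-80) + D(-117))*(-26673 + 5699) = ((-41 + 95)*(-80) - 117*(1 + 3*(-117)))*(-26673 + 5699) = (54*(-80) - 117*(1 - 351))*(-20974) = (-4320 - 117*(-350))*(-20974) = (-4320 + 40950)*(-20974) = 36630*(-20974) = -768277620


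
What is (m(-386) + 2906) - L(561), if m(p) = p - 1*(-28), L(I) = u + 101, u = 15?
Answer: 2432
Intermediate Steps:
L(I) = 116 (L(I) = 15 + 101 = 116)
m(p) = 28 + p (m(p) = p + 28 = 28 + p)
(m(-386) + 2906) - L(561) = ((28 - 386) + 2906) - 1*116 = (-358 + 2906) - 116 = 2548 - 116 = 2432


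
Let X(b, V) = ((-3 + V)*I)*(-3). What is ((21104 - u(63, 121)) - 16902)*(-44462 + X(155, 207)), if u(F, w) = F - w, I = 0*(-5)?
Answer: -189408120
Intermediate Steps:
I = 0
X(b, V) = 0 (X(b, V) = ((-3 + V)*0)*(-3) = 0*(-3) = 0)
((21104 - u(63, 121)) - 16902)*(-44462 + X(155, 207)) = ((21104 - (63 - 1*121)) - 16902)*(-44462 + 0) = ((21104 - (63 - 121)) - 16902)*(-44462) = ((21104 - 1*(-58)) - 16902)*(-44462) = ((21104 + 58) - 16902)*(-44462) = (21162 - 16902)*(-44462) = 4260*(-44462) = -189408120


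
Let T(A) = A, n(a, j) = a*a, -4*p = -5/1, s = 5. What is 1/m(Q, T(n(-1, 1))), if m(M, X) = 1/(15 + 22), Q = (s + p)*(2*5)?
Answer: 37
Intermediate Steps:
p = 5/4 (p = -(-5)/(4*1) = -(-5)/4 = -1/4*(-5) = 5/4 ≈ 1.2500)
n(a, j) = a**2
Q = 125/2 (Q = (5 + 5/4)*(2*5) = (25/4)*10 = 125/2 ≈ 62.500)
m(M, X) = 1/37
1/m(Q, T(n(-1, 1))) = 1/(1/37) = 37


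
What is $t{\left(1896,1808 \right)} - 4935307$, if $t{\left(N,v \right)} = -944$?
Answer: $-4936251$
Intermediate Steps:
$t{\left(1896,1808 \right)} - 4935307 = -944 - 4935307 = -4936251$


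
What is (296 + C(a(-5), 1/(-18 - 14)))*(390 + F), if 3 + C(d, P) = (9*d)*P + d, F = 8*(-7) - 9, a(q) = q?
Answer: 3009825/32 ≈ 94057.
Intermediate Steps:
F = -65 (F = -56 - 9 = -65)
C(d, P) = -3 + d + 9*P*d (C(d, P) = -3 + ((9*d)*P + d) = -3 + (9*P*d + d) = -3 + (d + 9*P*d) = -3 + d + 9*P*d)
(296 + C(a(-5), 1/(-18 - 14)))*(390 + F) = (296 + (-3 - 5 + 9*(-5)/(-18 - 14)))*(390 - 65) = (296 + (-3 - 5 + 9*(-5)/(-32)))*325 = (296 + (-3 - 5 + 9*(-1/32)*(-5)))*325 = (296 + (-3 - 5 + 45/32))*325 = (296 - 211/32)*325 = (9261/32)*325 = 3009825/32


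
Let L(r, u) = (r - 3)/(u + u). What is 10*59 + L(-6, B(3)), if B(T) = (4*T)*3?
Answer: 4719/8 ≈ 589.88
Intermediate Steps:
B(T) = 12*T
L(r, u) = (-3 + r)/(2*u) (L(r, u) = (-3 + r)/((2*u)) = (-3 + r)*(1/(2*u)) = (-3 + r)/(2*u))
10*59 + L(-6, B(3)) = 10*59 + (-3 - 6)/(2*((12*3))) = 590 + (½)*(-9)/36 = 590 + (½)*(1/36)*(-9) = 590 - ⅛ = 4719/8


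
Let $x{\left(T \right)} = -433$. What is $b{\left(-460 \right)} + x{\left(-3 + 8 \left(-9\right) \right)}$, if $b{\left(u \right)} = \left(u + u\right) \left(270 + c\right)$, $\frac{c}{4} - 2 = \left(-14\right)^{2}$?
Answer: $-977473$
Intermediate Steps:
$c = 792$ ($c = 8 + 4 \left(-14\right)^{2} = 8 + 4 \cdot 196 = 8 + 784 = 792$)
$b{\left(u \right)} = 2124 u$ ($b{\left(u \right)} = \left(u + u\right) \left(270 + 792\right) = 2 u 1062 = 2124 u$)
$b{\left(-460 \right)} + x{\left(-3 + 8 \left(-9\right) \right)} = 2124 \left(-460\right) - 433 = -977040 - 433 = -977473$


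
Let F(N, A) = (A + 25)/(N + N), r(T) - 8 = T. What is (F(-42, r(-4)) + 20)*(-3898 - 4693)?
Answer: -14183741/84 ≈ -1.6885e+5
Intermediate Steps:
r(T) = 8 + T
F(N, A) = (25 + A)/(2*N) (F(N, A) = (25 + A)/((2*N)) = (25 + A)*(1/(2*N)) = (25 + A)/(2*N))
(F(-42, r(-4)) + 20)*(-3898 - 4693) = ((½)*(25 + (8 - 4))/(-42) + 20)*(-3898 - 4693) = ((½)*(-1/42)*(25 + 4) + 20)*(-8591) = ((½)*(-1/42)*29 + 20)*(-8591) = (-29/84 + 20)*(-8591) = (1651/84)*(-8591) = -14183741/84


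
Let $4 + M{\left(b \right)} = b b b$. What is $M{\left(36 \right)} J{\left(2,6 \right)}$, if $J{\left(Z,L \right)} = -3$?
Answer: $-139956$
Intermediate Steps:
$M{\left(b \right)} = -4 + b^{3}$ ($M{\left(b \right)} = -4 + b b b = -4 + b b^{2} = -4 + b^{3}$)
$M{\left(36 \right)} J{\left(2,6 \right)} = \left(-4 + 36^{3}\right) \left(-3\right) = \left(-4 + 46656\right) \left(-3\right) = 46652 \left(-3\right) = -139956$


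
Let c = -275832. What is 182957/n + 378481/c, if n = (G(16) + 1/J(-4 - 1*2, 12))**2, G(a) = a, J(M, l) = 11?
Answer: 677161710095/960171192 ≈ 705.25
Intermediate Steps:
n = 31329/121 (n = (16 + 1/11)**2 = (177/11)**2 = 31329/121 ≈ 258.92)
182957/n + 378481/c = 182957/(31329/121) + 378481/(-275832) = 182957*(121/31329) + 378481*(-1/275832) = 22137797/31329 - 378481/275832 = 677161710095/960171192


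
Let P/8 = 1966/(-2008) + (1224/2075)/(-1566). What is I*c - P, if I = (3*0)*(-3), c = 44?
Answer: 355048694/45311775 ≈ 7.8357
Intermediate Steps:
I = 0 (I = 0*(-3) = 0)
P = -355048694/45311775 (P = 8*(1966/(-2008) + (1224/2075)/(-1566)) = 8*(1966*(-1/2008) + (1224*(1/2075))*(-1/1566)) = 8*(-983/1004 + (1224/2075)*(-1/1566)) = 8*(-983/1004 - 68/180525) = 8*(-177524347/181247100) = -355048694/45311775 ≈ -7.8357)
I*c - P = 0*44 - 1*(-355048694/45311775) = 0 + 355048694/45311775 = 355048694/45311775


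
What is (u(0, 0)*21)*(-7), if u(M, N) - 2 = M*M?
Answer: -294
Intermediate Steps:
u(M, N) = 2 + M**2 (u(M, N) = 2 + M*M = 2 + M**2)
(u(0, 0)*21)*(-7) = ((2 + 0**2)*21)*(-7) = ((2 + 0)*21)*(-7) = (2*21)*(-7) = 42*(-7) = -294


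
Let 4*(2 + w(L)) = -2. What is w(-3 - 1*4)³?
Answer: -125/8 ≈ -15.625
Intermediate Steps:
w(L) = -5/2 (w(L) = -2 + (¼)*(-2) = -2 - ½ = -5/2)
w(-3 - 1*4)³ = (-5/2)³ = -125/8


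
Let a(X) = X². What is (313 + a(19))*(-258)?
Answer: -173892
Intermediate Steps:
(313 + a(19))*(-258) = (313 + 19²)*(-258) = (313 + 361)*(-258) = 674*(-258) = -173892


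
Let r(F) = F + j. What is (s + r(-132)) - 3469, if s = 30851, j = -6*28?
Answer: 27082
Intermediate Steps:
j = -168
r(F) = -168 + F (r(F) = F - 168 = -168 + F)
(s + r(-132)) - 3469 = (30851 + (-168 - 132)) - 3469 = (30851 - 300) - 3469 = 30551 - 3469 = 27082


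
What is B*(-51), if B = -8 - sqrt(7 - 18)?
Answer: 408 + 51*I*sqrt(11) ≈ 408.0 + 169.15*I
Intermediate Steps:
B = -8 - I*sqrt(11) (B = -8 - sqrt(-11) = -8 - I*sqrt(11) ≈ -8.0 - 3.3166*I)
B*(-51) = (-8 - I*sqrt(11))*(-51) = 408 + 51*I*sqrt(11)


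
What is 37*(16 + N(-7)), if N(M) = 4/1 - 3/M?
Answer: 5291/7 ≈ 755.86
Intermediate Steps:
N(M) = 4 - 3/M (N(M) = 4*1 - 3/M = 4 - 3/M)
37*(16 + N(-7)) = 37*(16 + (4 - 3/(-7))) = 37*(16 + (4 - 3*(-1/7))) = 37*(16 + (4 + 3/7)) = 37*(16 + 31/7) = 37*(143/7) = 5291/7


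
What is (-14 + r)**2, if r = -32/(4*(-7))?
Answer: 8100/49 ≈ 165.31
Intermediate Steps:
r = 8/7 (r = -32/(-28) = -32*(-1/28) = 8/7 ≈ 1.1429)
(-14 + r)**2 = (-14 + 8/7)**2 = (-90/7)**2 = 8100/49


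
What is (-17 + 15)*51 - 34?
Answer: -136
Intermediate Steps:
(-17 + 15)*51 - 34 = -2*51 - 34 = -102 - 34 = -136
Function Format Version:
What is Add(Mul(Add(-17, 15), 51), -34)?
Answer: -136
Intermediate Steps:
Add(Mul(Add(-17, 15), 51), -34) = Add(Mul(-2, 51), -34) = Add(-102, -34) = -136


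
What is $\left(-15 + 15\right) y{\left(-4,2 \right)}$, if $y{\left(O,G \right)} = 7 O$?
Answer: $0$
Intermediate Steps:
$\left(-15 + 15\right) y{\left(-4,2 \right)} = \left(-15 + 15\right) 7 \left(-4\right) = 0 \left(-28\right) = 0$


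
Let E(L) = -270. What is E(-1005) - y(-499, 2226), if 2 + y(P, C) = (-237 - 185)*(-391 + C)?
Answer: 774102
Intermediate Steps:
y(P, C) = 165000 - 422*C (y(P, C) = -2 + (-237 - 185)*(-391 + C) = -2 - 422*(-391 + C) = -2 + (165002 - 422*C) = 165000 - 422*C)
E(-1005) - y(-499, 2226) = -270 - (165000 - 422*2226) = -270 - (165000 - 939372) = -270 - 1*(-774372) = -270 + 774372 = 774102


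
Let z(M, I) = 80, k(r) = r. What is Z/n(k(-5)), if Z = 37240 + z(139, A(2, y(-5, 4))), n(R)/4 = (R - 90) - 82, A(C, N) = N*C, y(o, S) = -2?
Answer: -3110/59 ≈ -52.712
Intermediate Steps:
A(C, N) = C*N
n(R) = -688 + 4*R (n(R) = 4*((R - 90) - 82) = 4*((-90 + R) - 82) = 4*(-172 + R) = -688 + 4*R)
Z = 37320 (Z = 37240 + 80 = 37320)
Z/n(k(-5)) = 37320/(-688 + 4*(-5)) = 37320/(-688 - 20) = 37320/(-708) = 37320*(-1/708) = -3110/59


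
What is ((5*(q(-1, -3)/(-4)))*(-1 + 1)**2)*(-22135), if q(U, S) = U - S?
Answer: 0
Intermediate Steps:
((5*(q(-1, -3)/(-4)))*(-1 + 1)**2)*(-22135) = ((5*((-1 - 1*(-3))/(-4)))*(-1 + 1)**2)*(-22135) = ((5*((-1 + 3)*(-1/4)))*0**2)*(-22135) = ((5*(2*(-1/4)))*0)*(-22135) = ((5*(-1/2))*0)*(-22135) = -5/2*0*(-22135) = 0*(-22135) = 0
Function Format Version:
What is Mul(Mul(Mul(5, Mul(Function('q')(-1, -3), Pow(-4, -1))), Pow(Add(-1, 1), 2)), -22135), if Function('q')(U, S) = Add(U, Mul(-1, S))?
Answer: 0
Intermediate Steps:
Mul(Mul(Mul(5, Mul(Function('q')(-1, -3), Pow(-4, -1))), Pow(Add(-1, 1), 2)), -22135) = Mul(Mul(Mul(5, Mul(Add(-1, Mul(-1, -3)), Pow(-4, -1))), Pow(Add(-1, 1), 2)), -22135) = Mul(Mul(Mul(5, Mul(Add(-1, 3), Rational(-1, 4))), Pow(0, 2)), -22135) = Mul(Mul(Mul(5, Mul(2, Rational(-1, 4))), 0), -22135) = Mul(Mul(Mul(5, Rational(-1, 2)), 0), -22135) = Mul(Mul(Rational(-5, 2), 0), -22135) = Mul(0, -22135) = 0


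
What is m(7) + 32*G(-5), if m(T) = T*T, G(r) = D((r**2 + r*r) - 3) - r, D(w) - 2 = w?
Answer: 1777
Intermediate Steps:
D(w) = 2 + w
G(r) = -1 - r + 2*r**2 (G(r) = (2 + ((r**2 + r*r) - 3)) - r = (2 + ((r**2 + r**2) - 3)) - r = (2 + (2*r**2 - 3)) - r = (2 + (-3 + 2*r**2)) - r = (-1 + 2*r**2) - r = -1 - r + 2*r**2)
m(T) = T**2
m(7) + 32*G(-5) = 7**2 + 32*(-1 - 1*(-5) + 2*(-5)**2) = 49 + 32*(-1 + 5 + 2*25) = 49 + 32*(-1 + 5 + 50) = 49 + 32*54 = 49 + 1728 = 1777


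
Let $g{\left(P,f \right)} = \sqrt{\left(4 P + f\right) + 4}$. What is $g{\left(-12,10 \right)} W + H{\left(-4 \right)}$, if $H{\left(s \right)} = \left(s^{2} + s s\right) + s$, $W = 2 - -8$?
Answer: $28 + 10 i \sqrt{34} \approx 28.0 + 58.31 i$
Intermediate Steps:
$W = 10$ ($W = 2 + 8 = 10$)
$H{\left(s \right)} = s + 2 s^{2}$ ($H{\left(s \right)} = \left(s^{2} + s^{2}\right) + s = 2 s^{2} + s = s + 2 s^{2}$)
$g{\left(P,f \right)} = \sqrt{4 + f + 4 P}$ ($g{\left(P,f \right)} = \sqrt{\left(f + 4 P\right) + 4} = \sqrt{4 + f + 4 P}$)
$g{\left(-12,10 \right)} W + H{\left(-4 \right)} = \sqrt{4 + 10 + 4 \left(-12\right)} 10 - 4 \left(1 + 2 \left(-4\right)\right) = \sqrt{4 + 10 - 48} \cdot 10 - 4 \left(1 - 8\right) = \sqrt{-34} \cdot 10 - -28 = i \sqrt{34} \cdot 10 + 28 = 10 i \sqrt{34} + 28 = 28 + 10 i \sqrt{34}$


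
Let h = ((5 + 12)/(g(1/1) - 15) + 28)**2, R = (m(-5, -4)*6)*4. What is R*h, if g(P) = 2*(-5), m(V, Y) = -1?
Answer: -11195736/625 ≈ -17913.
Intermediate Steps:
g(P) = -10
R = -24 (R = -1*6*4 = -6*4 = -24)
h = 466489/625 (h = ((5 + 12)/(-10 - 15) + 28)**2 = (17/(-25) + 28)**2 = (17*(-1/25) + 28)**2 = (-17/25 + 28)**2 = (683/25)**2 = 466489/625 ≈ 746.38)
R*h = -24*466489/625 = -11195736/625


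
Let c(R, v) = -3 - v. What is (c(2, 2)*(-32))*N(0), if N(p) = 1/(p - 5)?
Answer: -32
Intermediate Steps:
N(p) = 1/(-5 + p)
(c(2, 2)*(-32))*N(0) = ((-3 - 1*2)*(-32))/(-5 + 0) = ((-3 - 2)*(-32))/(-5) = -5*(-32)*(-1/5) = 160*(-1/5) = -32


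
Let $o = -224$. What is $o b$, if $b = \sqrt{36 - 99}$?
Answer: $- 672 i \sqrt{7} \approx - 1777.9 i$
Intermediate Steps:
$b = 3 i \sqrt{7}$ ($b = \sqrt{-63} = 3 i \sqrt{7} \approx 7.9373 i$)
$o b = - 224 \cdot 3 i \sqrt{7} = - 672 i \sqrt{7}$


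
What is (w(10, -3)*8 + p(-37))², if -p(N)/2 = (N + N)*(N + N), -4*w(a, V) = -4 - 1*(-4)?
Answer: 119946304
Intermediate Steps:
w(a, V) = 0 (w(a, V) = -(-4 - 1*(-4))/4 = -(-4 + 4)/4 = -¼*0 = 0)
p(N) = -8*N² (p(N) = -2*(N + N)*(N + N) = -2*2*N*2*N = -8*N²)
(w(10, -3)*8 + p(-37))² = (0*8 - 8*(-37)²)² = (0 - 8*1369)² = (0 - 10952)² = (-10952)² = 119946304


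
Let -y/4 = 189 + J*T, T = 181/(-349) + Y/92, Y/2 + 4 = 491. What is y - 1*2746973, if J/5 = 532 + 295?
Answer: -23392758673/8027 ≈ -2.9143e+6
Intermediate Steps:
Y = 974 (Y = -8 + 2*491 = -8 + 982 = 974)
T = 161637/16054 (T = 181/(-349) + 974/92 = 181*(-1/349) + 974*(1/92) = -181/349 + 487/46 = 161637/16054 ≈ 10.068)
J = 4135 (J = 5*(532 + 295) = 5*827 = 4135)
y = -1342806402/8027 (y = -4*(189 + 4135*(161637/16054)) = -4*(189 + 668368995/16054) = -4*671403201/16054 = -1342806402/8027 ≈ -1.6729e+5)
y - 1*2746973 = -1342806402/8027 - 1*2746973 = -1342806402/8027 - 2746973 = -23392758673/8027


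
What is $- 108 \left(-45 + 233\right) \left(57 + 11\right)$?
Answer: $-1380672$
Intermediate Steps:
$- 108 \left(-45 + 233\right) \left(57 + 11\right) = - 108 \cdot 188 \cdot 68 = \left(-108\right) 12784 = -1380672$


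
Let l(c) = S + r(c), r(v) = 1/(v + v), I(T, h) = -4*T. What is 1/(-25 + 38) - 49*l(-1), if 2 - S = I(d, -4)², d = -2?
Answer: 79627/26 ≈ 3062.6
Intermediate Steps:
r(v) = 1/(2*v)
S = -62 (S = 2 - (-4*(-2))² = 2 - 1*8² = 2 - 1*64 = 2 - 64 = -62)
l(c) = -62 + 1/(2*c)
1/(-25 + 38) - 49*l(-1) = 1/(-25 + 38) - 49*(-62 + (½)/(-1)) = 1/13 - 49*(-62 + (½)*(-1)) = 1/13 - 49*(-62 - ½) = 1/13 - 49*(-125/2) = 1/13 + 6125/2 = 79627/26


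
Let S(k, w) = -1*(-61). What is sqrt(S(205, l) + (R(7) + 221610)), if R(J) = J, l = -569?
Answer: sqrt(221678) ≈ 470.83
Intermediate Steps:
S(k, w) = 61
sqrt(S(205, l) + (R(7) + 221610)) = sqrt(61 + (7 + 221610)) = sqrt(61 + 221617) = sqrt(221678)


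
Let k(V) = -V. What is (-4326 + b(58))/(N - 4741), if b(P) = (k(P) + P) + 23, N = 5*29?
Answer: 4303/4596 ≈ 0.93625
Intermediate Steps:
N = 145
b(P) = 23 (b(P) = (-P + P) + 23 = 0 + 23 = 23)
(-4326 + b(58))/(N - 4741) = (-4326 + 23)/(145 - 4741) = -4303/(-4596) = -4303*(-1/4596) = 4303/4596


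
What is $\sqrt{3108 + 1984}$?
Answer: $2 \sqrt{1273} \approx 71.358$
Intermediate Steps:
$\sqrt{3108 + 1984} = \sqrt{5092} = 2 \sqrt{1273}$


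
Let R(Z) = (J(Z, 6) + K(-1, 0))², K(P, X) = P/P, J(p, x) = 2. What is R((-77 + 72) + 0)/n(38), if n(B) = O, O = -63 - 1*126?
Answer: -1/21 ≈ -0.047619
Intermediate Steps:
O = -189 (O = -63 - 126 = -189)
K(P, X) = 1
n(B) = -189
R(Z) = 9 (R(Z) = (2 + 1)² = 3² = 9)
R((-77 + 72) + 0)/n(38) = 9/(-189) = 9*(-1/189) = -1/21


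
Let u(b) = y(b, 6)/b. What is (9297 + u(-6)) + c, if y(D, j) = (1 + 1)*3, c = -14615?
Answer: -5319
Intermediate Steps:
y(D, j) = 6 (y(D, j) = 2*3 = 6)
u(b) = 6/b
(9297 + u(-6)) + c = (9297 + 6/(-6)) - 14615 = (9297 + 6*(-⅙)) - 14615 = (9297 - 1) - 14615 = 9296 - 14615 = -5319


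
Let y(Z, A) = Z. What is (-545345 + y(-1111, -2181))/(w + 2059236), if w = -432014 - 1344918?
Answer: -68307/35288 ≈ -1.9357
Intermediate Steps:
w = -1776932
(-545345 + y(-1111, -2181))/(w + 2059236) = (-545345 - 1111)/(-1776932 + 2059236) = -546456/282304 = -546456*1/282304 = -68307/35288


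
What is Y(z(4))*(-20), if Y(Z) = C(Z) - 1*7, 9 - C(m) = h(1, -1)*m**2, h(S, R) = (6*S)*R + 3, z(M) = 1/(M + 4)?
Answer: -655/16 ≈ -40.938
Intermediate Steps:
z(M) = 1/(4 + M)
h(S, R) = 3 + 6*R*S (h(S, R) = 6*R*S + 3 = 3 + 6*R*S)
C(m) = 9 + 3*m**2 (C(m) = 9 - (3 + 6*(-1)*1)*m**2 = 9 - (3 - 6)*m**2 = 9 - (-3)*m**2 = 9 + 3*m**2)
Y(Z) = 2 + 3*Z**2 (Y(Z) = (9 + 3*Z**2) - 1*7 = (9 + 3*Z**2) - 7 = 2 + 3*Z**2)
Y(z(4))*(-20) = (2 + 3*(1/(4 + 4))**2)*(-20) = (2 + 3*(1/8)**2)*(-20) = (2 + 3*(1/64))*(-20) = (2 + 3/64)*(-20) = (131/64)*(-20) = -655/16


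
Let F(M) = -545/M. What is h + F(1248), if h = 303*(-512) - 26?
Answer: -193642721/1248 ≈ -1.5516e+5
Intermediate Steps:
h = -155162 (h = -155136 - 26 = -155162)
h + F(1248) = -155162 - 545/1248 = -193642721/1248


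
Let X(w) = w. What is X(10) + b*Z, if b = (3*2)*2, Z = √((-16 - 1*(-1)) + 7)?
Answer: 10 + 24*I*√2 ≈ 10.0 + 33.941*I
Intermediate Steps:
Z = 2*I*√2 (Z = √((-16 + 1) + 7) = √(-15 + 7) = √(-8) = 2*I*√2 ≈ 2.8284*I)
b = 12 (b = 6*2 = 12)
X(10) + b*Z = 10 + 12*(2*I*√2) = 10 + 24*I*√2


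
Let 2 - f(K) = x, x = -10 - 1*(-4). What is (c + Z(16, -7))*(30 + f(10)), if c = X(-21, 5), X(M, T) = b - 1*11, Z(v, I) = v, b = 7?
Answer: 456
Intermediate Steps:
x = -6 (x = -10 + 4 = -6)
f(K) = 8 (f(K) = 2 - 1*(-6) = 2 + 6 = 8)
X(M, T) = -4 (X(M, T) = 7 - 1*11 = 7 - 11 = -4)
c = -4
(c + Z(16, -7))*(30 + f(10)) = (-4 + 16)*(30 + 8) = 12*38 = 456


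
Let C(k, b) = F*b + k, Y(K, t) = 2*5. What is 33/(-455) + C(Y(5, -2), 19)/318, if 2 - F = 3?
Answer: -4863/48230 ≈ -0.10083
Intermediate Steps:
F = -1 (F = 2 - 1*3 = 2 - 3 = -1)
Y(K, t) = 10
C(k, b) = k - b (C(k, b) = -b + k = k - b)
33/(-455) + C(Y(5, -2), 19)/318 = 33/(-455) + (10 - 1*19)/318 = 33*(-1/455) + (10 - 19)*(1/318) = -33/455 - 9*1/318 = -33/455 - 3/106 = -4863/48230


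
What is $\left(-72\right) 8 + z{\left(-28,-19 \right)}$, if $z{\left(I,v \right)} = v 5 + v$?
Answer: $-690$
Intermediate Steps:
$z{\left(I,v \right)} = 6 v$ ($z{\left(I,v \right)} = 5 v + v = 6 v$)
$\left(-72\right) 8 + z{\left(-28,-19 \right)} = \left(-72\right) 8 + 6 \left(-19\right) = -576 - 114 = -690$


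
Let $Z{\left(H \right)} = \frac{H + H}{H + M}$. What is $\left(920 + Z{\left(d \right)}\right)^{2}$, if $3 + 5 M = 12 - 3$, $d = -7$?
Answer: $\frac{715562500}{841} \approx 8.5085 \cdot 10^{5}$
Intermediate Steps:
$M = \frac{6}{5}$ ($M = - \frac{3}{5} + \frac{12 - 3}{5} = - \frac{3}{5} + \frac{1}{5} \cdot 9 = - \frac{3}{5} + \frac{9}{5} = \frac{6}{5} \approx 1.2$)
$Z{\left(H \right)} = \frac{2 H}{\frac{6}{5} + H}$ ($Z{\left(H \right)} = \frac{H + H}{H + \frac{6}{5}} = \frac{2 H}{\frac{6}{5} + H}$)
$\left(920 + Z{\left(d \right)}\right)^{2} = \left(920 + 10 \left(-7\right) \frac{1}{6 + 5 \left(-7\right)}\right)^{2} = \left(920 + 10 \left(-7\right) \frac{1}{6 - 35}\right)^{2} = \left(920 + 10 \left(-7\right) \frac{1}{-29}\right)^{2} = \left(920 + 10 \left(-7\right) \left(- \frac{1}{29}\right)\right)^{2} = \left(920 + \frac{70}{29}\right)^{2} = \left(\frac{26750}{29}\right)^{2} = \frac{715562500}{841}$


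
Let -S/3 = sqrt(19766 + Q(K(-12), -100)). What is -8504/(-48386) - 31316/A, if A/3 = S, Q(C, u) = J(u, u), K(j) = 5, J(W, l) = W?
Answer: 4252/24193 + 15658*sqrt(19666)/88497 ≈ 24.988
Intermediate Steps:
Q(C, u) = u
S = -3*sqrt(19666) (S = -3*sqrt(19766 - 100) = -3*sqrt(19666) ≈ -420.71)
A = -9*sqrt(19666) (A = 3*(-3*sqrt(19666)) = -9*sqrt(19666) ≈ -1262.1)
-8504/(-48386) - 31316/A = -8504/(-48386) - 31316*(-sqrt(19666)/176994) = -8504*(-1/48386) - (-15658)*sqrt(19666)/88497 = 4252/24193 + 15658*sqrt(19666)/88497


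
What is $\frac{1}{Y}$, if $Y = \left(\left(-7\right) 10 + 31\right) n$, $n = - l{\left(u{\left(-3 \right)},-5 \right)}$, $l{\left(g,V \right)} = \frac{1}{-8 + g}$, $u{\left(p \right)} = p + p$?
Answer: $- \frac{14}{39} \approx -0.35897$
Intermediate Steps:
$u{\left(p \right)} = 2 p$
$n = \frac{1}{14}$ ($n = - \frac{1}{-8 + 2 \left(-3\right)} = - \frac{1}{-8 - 6} = - \frac{1}{-14} = \left(-1\right) \left(- \frac{1}{14}\right) = \frac{1}{14} \approx 0.071429$)
$Y = - \frac{39}{14}$ ($Y = \left(\left(-7\right) 10 + 31\right) \frac{1}{14} = \left(-70 + 31\right) \frac{1}{14} = \left(-39\right) \frac{1}{14} = - \frac{39}{14} \approx -2.7857$)
$\frac{1}{Y} = \frac{1}{- \frac{39}{14}} = - \frac{14}{39}$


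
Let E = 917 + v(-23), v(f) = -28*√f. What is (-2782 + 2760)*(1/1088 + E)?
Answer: -10974667/544 + 616*I*√23 ≈ -20174.0 + 2954.2*I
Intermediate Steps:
E = 917 - 28*I*√23 ≈ 917.0 - 134.28*I
(-2782 + 2760)*(1/1088 + E) = (-2782 + 2760)*(1/1088 + (917 - 28*I*√23)) = -22*(1/1088 + (917 - 28*I*√23)) = -22*(997697/1088 - 28*I*√23) = -10974667/544 + 616*I*√23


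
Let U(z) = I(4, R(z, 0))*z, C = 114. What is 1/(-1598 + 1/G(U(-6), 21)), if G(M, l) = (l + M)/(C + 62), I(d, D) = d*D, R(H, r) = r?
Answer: -21/33382 ≈ -0.00062908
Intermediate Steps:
I(d, D) = D*d
U(z) = 0 (U(z) = (0*4)*z = 0*z = 0)
G(M, l) = M/176 + l/176 (G(M, l) = (l + M)/(114 + 62) = (M + l)/176 = (M + l)*(1/176) = M/176 + l/176)
1/(-1598 + 1/G(U(-6), 21)) = 1/(-1598 + 1/((1/176)*0 + (1/176)*21)) = 1/(-1598 + 1/(0 + 21/176)) = 1/(-1598 + 1/(21/176)) = 1/(-1598 + 176/21) = 1/(-33382/21) = -21/33382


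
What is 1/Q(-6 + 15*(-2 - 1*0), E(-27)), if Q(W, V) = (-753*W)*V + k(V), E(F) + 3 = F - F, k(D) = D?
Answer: -1/81327 ≈ -1.2296e-5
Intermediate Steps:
E(F) = -3 (E(F) = -3 + (F - F) = -3 + 0 = -3)
Q(W, V) = V - 753*V*W (Q(W, V) = (-753*W)*V + V = -753*V*W + V = V - 753*V*W)
1/Q(-6 + 15*(-2 - 1*0), E(-27)) = 1/(-3*(1 - 753*(-6 + 15*(-2 - 1*0)))) = 1/(-3*(1 - 753*(-6 + 15*(-2 + 0)))) = 1/(-3*(1 - 753*(-6 + 15*(-2)))) = 1/(-3*(1 - 753*(-6 - 30))) = 1/(-3*(1 - 753*(-36))) = 1/(-3*(1 + 27108)) = 1/(-3*27109) = 1/(-81327) = -1/81327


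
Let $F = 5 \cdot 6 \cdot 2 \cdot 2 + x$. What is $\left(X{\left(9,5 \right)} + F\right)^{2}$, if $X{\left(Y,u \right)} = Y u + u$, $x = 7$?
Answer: $31329$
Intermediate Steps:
$X{\left(Y,u \right)} = u + Y u$
$F = 127$ ($F = 5 \cdot 6 \cdot 2 \cdot 2 + 7 = 30 \cdot 2 \cdot 2 + 7 = 60 \cdot 2 + 7 = 120 + 7 = 127$)
$\left(X{\left(9,5 \right)} + F\right)^{2} = \left(5 \left(1 + 9\right) + 127\right)^{2} = \left(5 \cdot 10 + 127\right)^{2} = \left(50 + 127\right)^{2} = 177^{2} = 31329$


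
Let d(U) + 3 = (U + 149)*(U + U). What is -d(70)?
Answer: -30657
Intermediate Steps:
d(U) = -3 + 2*U*(149 + U) (d(U) = -3 + (U + 149)*(U + U) = -3 + (149 + U)*(2*U) = -3 + 2*U*(149 + U))
-d(70) = -(-3 + 2*70² + 298*70) = -(-3 + 2*4900 + 20860) = -(-3 + 9800 + 20860) = -1*30657 = -30657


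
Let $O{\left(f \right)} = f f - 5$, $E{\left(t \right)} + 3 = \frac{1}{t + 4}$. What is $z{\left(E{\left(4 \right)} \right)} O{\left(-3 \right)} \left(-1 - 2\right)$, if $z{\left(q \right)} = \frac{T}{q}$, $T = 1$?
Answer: $\frac{96}{23} \approx 4.1739$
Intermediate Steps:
$E{\left(t \right)} = -3 + \frac{1}{4 + t}$ ($E{\left(t \right)} = -3 + \frac{1}{t + 4} = -3 + \frac{1}{4 + t}$)
$O{\left(f \right)} = -5 + f^{2}$ ($O{\left(f \right)} = f^{2} - 5 = -5 + f^{2}$)
$z{\left(q \right)} = \frac{1}{q}$ ($z{\left(q \right)} = 1 \frac{1}{q} = \frac{1}{q}$)
$z{\left(E{\left(4 \right)} \right)} O{\left(-3 \right)} \left(-1 - 2\right) = \frac{-5 + \left(-3\right)^{2}}{\frac{1}{4 + 4} \left(-11 - 12\right)} \left(-1 - 2\right) = \frac{-5 + 9}{\frac{1}{8} \left(-11 - 12\right)} \left(-3\right) = \frac{1}{\frac{1}{8} \left(-23\right)} 4 \left(-3\right) = \frac{1}{- \frac{23}{8}} \cdot 4 \left(-3\right) = \left(- \frac{8}{23}\right) 4 \left(-3\right) = \left(- \frac{32}{23}\right) \left(-3\right) = \frac{96}{23}$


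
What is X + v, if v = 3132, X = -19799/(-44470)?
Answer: 139299839/44470 ≈ 3132.4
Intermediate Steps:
X = 19799/44470 (X = -19799*(-1/44470) = 19799/44470 ≈ 0.44522)
X + v = 19799/44470 + 3132 = 139299839/44470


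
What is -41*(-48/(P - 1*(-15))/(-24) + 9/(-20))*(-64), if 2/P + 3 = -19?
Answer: -4144/5 ≈ -828.80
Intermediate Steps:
P = -1/11 (P = 2/(-3 - 19) = 2/(-22) = 2*(-1/22) = -1/11 ≈ -0.090909)
-41*(-48/(P - 1*(-15))/(-24) + 9/(-20))*(-64) = -41*(-48/(-1/11 - 1*(-15))/(-24) + 9/(-20))*(-64) = -41*(-48/(-1/11 + 15)*(-1/24) + 9*(-1/20))*(-64) = -41*(-48/164/11*(-1/24) - 9/20)*(-64) = -41*(-48*11/164*(-1/24) - 9/20)*(-64) = -41*(-132/41*(-1/24) - 9/20)*(-64) = -41*(11/82 - 9/20)*(-64) = -41*(-259/820)*(-64) = (259/20)*(-64) = -4144/5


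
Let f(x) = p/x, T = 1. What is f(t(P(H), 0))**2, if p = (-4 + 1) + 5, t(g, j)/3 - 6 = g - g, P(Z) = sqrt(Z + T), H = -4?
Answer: 1/81 ≈ 0.012346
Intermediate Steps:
P(Z) = sqrt(1 + Z) (P(Z) = sqrt(Z + 1) = sqrt(1 + Z))
t(g, j) = 18 (t(g, j) = 18 + 3*(g - g) = 18 + 3*0 = 18 + 0 = 18)
p = 2 (p = -3 + 5 = 2)
f(x) = 2/x
f(t(P(H), 0))**2 = (2/18)**2 = (2*(1/18))**2 = (1/9)**2 = 1/81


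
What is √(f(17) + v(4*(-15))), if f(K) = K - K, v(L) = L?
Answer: 2*I*√15 ≈ 7.746*I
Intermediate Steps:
f(K) = 0
√(f(17) + v(4*(-15))) = √(0 + 4*(-15)) = √(0 - 60) = √(-60) = 2*I*√15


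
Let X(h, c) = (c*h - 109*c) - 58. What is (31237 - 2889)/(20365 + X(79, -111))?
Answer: 28348/23637 ≈ 1.1993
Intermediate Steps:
X(h, c) = -58 - 109*c + c*h (X(h, c) = (-109*c + c*h) - 58 = -58 - 109*c + c*h)
(31237 - 2889)/(20365 + X(79, -111)) = (31237 - 2889)/(20365 + (-58 - 109*(-111) - 111*79)) = 28348/(20365 + (-58 + 12099 - 8769)) = 28348/(20365 + 3272) = 28348/23637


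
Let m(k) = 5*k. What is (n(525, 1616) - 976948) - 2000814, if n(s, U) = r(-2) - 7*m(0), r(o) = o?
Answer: -2977764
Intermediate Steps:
n(s, U) = -2 (n(s, U) = -2 - 35*0 = -2 - 7*0 = -2 + 0 = -2)
(n(525, 1616) - 976948) - 2000814 = (-2 - 976948) - 2000814 = -976950 - 2000814 = -2977764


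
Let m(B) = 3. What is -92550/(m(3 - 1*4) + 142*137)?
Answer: -92550/19457 ≈ -4.7566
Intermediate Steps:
-92550/(m(3 - 1*4) + 142*137) = -92550/(3 + 142*137) = -92550/(3 + 19454) = -92550/19457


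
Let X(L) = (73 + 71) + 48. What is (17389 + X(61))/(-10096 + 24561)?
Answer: 17581/14465 ≈ 1.2154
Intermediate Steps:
X(L) = 192 (X(L) = 144 + 48 = 192)
(17389 + X(61))/(-10096 + 24561) = (17389 + 192)/(-10096 + 24561) = 17581/14465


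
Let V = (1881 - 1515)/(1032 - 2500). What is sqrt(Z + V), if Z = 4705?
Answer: sqrt(2534712658)/734 ≈ 68.591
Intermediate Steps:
V = -183/734 (V = 366/(-1468) = 366*(-1/1468) = -183/734 ≈ -0.24932)
sqrt(Z + V) = sqrt(4705 - 183/734) = sqrt(3453287/734) = sqrt(2534712658)/734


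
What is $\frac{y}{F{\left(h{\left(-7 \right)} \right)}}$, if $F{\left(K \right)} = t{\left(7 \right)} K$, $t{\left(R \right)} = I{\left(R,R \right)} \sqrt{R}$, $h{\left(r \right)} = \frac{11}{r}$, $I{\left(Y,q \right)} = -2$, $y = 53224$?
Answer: $\frac{26612 \sqrt{7}}{11} \approx 6400.8$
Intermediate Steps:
$t{\left(R \right)} = - 2 \sqrt{R}$
$F{\left(K \right)} = - 2 K \sqrt{7}$ ($F{\left(K \right)} = - 2 \sqrt{7} K = - 2 K \sqrt{7}$)
$\frac{y}{F{\left(h{\left(-7 \right)} \right)}} = \frac{53224}{\left(-2\right) \frac{11}{-7} \sqrt{7}} = \frac{53224}{\left(-2\right) 11 \left(- \frac{1}{7}\right) \sqrt{7}} = \frac{53224}{\left(-2\right) \left(- \frac{11}{7}\right) \sqrt{7}} = \frac{53224}{\frac{22}{7} \sqrt{7}} = 53224 \frac{\sqrt{7}}{22} = \frac{26612 \sqrt{7}}{11}$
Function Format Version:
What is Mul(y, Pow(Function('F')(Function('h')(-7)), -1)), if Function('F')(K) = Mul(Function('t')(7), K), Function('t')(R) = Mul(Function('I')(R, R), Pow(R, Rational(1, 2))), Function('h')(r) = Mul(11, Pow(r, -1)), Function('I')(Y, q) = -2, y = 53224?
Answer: Mul(Rational(26612, 11), Pow(7, Rational(1, 2))) ≈ 6400.8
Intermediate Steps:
Function('t')(R) = Mul(-2, Pow(R, Rational(1, 2)))
Function('F')(K) = Mul(-2, K, Pow(7, Rational(1, 2))) (Function('F')(K) = Mul(Mul(-2, Pow(7, Rational(1, 2))), K) = Mul(-2, K, Pow(7, Rational(1, 2))))
Mul(y, Pow(Function('F')(Function('h')(-7)), -1)) = Mul(53224, Pow(Mul(-2, Mul(11, Pow(-7, -1)), Pow(7, Rational(1, 2))), -1)) = Mul(53224, Pow(Mul(-2, Mul(11, Rational(-1, 7)), Pow(7, Rational(1, 2))), -1)) = Mul(53224, Pow(Mul(-2, Rational(-11, 7), Pow(7, Rational(1, 2))), -1)) = Mul(53224, Pow(Mul(Rational(22, 7), Pow(7, Rational(1, 2))), -1)) = Mul(53224, Mul(Rational(1, 22), Pow(7, Rational(1, 2)))) = Mul(Rational(26612, 11), Pow(7, Rational(1, 2)))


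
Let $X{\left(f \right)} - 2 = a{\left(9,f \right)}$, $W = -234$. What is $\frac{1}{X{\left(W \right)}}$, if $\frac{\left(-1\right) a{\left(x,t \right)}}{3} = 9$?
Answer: $- \frac{1}{25} \approx -0.04$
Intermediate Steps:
$a{\left(x,t \right)} = -27$ ($a{\left(x,t \right)} = \left(-3\right) 9 = -27$)
$X{\left(f \right)} = -25$ ($X{\left(f \right)} = 2 - 27 = -25$)
$\frac{1}{X{\left(W \right)}} = \frac{1}{-25} = - \frac{1}{25}$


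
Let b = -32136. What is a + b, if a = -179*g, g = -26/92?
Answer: -1475929/46 ≈ -32085.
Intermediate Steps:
g = -13/46 (g = -26*1/92 = -13/46 ≈ -0.28261)
a = 2327/46 (a = -179*(-13/46) = 2327/46 ≈ 50.587)
a + b = 2327/46 - 32136 = -1475929/46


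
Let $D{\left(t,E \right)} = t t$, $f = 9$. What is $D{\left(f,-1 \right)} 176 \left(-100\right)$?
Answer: $-1425600$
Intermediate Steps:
$D{\left(t,E \right)} = t^{2}$
$D{\left(f,-1 \right)} 176 \left(-100\right) = 9^{2} \cdot 176 \left(-100\right) = 81 \cdot 176 \left(-100\right) = 14256 \left(-100\right) = -1425600$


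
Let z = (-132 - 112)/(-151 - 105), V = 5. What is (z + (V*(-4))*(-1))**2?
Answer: 1798281/4096 ≈ 439.03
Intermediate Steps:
z = 61/64 (z = -244/(-256) = -244*(-1/256) = 61/64 ≈ 0.95313)
(z + (V*(-4))*(-1))**2 = (61/64 + (5*(-4))*(-1))**2 = (61/64 - 20*(-1))**2 = (61/64 + 20)**2 = (1341/64)**2 = 1798281/4096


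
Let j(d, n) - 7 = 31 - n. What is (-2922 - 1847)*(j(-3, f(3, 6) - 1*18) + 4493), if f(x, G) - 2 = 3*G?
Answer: -21598801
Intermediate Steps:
f(x, G) = 2 + 3*G
j(d, n) = 38 - n (j(d, n) = 7 + (31 - n) = 38 - n)
(-2922 - 1847)*(j(-3, f(3, 6) - 1*18) + 4493) = (-2922 - 1847)*((38 - ((2 + 3*6) - 1*18)) + 4493) = -4769*((38 - ((2 + 18) - 18)) + 4493) = -4769*((38 - (20 - 18)) + 4493) = -4769*((38 - 1*2) + 4493) = -4769*((38 - 2) + 4493) = -4769*(36 + 4493) = -4769*4529 = -21598801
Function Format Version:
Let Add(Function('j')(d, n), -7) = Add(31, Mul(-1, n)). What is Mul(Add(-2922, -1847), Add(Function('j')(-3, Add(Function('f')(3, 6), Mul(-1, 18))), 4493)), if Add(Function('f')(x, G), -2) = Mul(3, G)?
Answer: -21598801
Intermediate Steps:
Function('f')(x, G) = Add(2, Mul(3, G))
Function('j')(d, n) = Add(38, Mul(-1, n)) (Function('j')(d, n) = Add(7, Add(31, Mul(-1, n))) = Add(38, Mul(-1, n)))
Mul(Add(-2922, -1847), Add(Function('j')(-3, Add(Function('f')(3, 6), Mul(-1, 18))), 4493)) = Mul(Add(-2922, -1847), Add(Add(38, Mul(-1, Add(Add(2, Mul(3, 6)), Mul(-1, 18)))), 4493)) = Mul(-4769, Add(Add(38, Mul(-1, Add(Add(2, 18), -18))), 4493)) = Mul(-4769, Add(Add(38, Mul(-1, Add(20, -18))), 4493)) = Mul(-4769, Add(Add(38, Mul(-1, 2)), 4493)) = Mul(-4769, Add(Add(38, -2), 4493)) = Mul(-4769, Add(36, 4493)) = Mul(-4769, 4529) = -21598801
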